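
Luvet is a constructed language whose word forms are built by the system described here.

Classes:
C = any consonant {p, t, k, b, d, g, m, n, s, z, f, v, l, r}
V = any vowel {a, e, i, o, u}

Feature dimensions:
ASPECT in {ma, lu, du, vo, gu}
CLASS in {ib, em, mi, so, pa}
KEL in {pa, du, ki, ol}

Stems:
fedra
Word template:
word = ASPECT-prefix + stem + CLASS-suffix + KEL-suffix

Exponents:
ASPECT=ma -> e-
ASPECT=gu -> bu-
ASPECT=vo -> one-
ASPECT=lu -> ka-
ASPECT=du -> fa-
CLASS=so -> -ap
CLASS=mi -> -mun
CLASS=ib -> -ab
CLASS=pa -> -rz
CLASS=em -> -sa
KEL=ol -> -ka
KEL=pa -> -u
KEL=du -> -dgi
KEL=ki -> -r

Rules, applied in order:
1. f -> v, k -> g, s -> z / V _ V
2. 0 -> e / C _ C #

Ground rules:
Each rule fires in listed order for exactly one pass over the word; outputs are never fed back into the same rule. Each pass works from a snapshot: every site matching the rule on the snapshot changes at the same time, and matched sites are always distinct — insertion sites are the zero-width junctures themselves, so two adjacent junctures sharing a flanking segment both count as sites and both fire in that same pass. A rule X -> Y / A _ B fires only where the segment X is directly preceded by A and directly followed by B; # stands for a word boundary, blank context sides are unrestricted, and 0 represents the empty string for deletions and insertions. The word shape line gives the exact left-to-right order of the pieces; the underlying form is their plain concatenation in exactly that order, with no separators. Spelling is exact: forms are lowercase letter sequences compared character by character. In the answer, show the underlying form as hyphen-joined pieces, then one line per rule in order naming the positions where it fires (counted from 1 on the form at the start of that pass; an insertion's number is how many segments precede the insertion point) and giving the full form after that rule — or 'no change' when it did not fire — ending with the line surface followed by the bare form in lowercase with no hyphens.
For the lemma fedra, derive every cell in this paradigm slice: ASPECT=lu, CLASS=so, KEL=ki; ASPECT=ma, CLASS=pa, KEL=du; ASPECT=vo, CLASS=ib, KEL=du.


cell ASPECT=lu, CLASS=so, KEL=ki:
underlying: ka-fedra-ap-r
1. f -> v, k -> g, s -> z / V _ V: fires at position(s) 3: kavedraapr
2. 0 -> e / C _ C #: inserts after position(s) 9: kavedraaper
surface: kavedraaper

cell ASPECT=ma, CLASS=pa, KEL=du:
underlying: e-fedra-rz-dgi
1. f -> v, k -> g, s -> z / V _ V: fires at position(s) 2: evedrarzdgi
2. 0 -> e / C _ C #: no change
surface: evedrarzdgi

cell ASPECT=vo, CLASS=ib, KEL=du:
underlying: one-fedra-ab-dgi
1. f -> v, k -> g, s -> z / V _ V: fires at position(s) 4: onevedraabdgi
2. 0 -> e / C _ C #: no change
surface: onevedraabdgi


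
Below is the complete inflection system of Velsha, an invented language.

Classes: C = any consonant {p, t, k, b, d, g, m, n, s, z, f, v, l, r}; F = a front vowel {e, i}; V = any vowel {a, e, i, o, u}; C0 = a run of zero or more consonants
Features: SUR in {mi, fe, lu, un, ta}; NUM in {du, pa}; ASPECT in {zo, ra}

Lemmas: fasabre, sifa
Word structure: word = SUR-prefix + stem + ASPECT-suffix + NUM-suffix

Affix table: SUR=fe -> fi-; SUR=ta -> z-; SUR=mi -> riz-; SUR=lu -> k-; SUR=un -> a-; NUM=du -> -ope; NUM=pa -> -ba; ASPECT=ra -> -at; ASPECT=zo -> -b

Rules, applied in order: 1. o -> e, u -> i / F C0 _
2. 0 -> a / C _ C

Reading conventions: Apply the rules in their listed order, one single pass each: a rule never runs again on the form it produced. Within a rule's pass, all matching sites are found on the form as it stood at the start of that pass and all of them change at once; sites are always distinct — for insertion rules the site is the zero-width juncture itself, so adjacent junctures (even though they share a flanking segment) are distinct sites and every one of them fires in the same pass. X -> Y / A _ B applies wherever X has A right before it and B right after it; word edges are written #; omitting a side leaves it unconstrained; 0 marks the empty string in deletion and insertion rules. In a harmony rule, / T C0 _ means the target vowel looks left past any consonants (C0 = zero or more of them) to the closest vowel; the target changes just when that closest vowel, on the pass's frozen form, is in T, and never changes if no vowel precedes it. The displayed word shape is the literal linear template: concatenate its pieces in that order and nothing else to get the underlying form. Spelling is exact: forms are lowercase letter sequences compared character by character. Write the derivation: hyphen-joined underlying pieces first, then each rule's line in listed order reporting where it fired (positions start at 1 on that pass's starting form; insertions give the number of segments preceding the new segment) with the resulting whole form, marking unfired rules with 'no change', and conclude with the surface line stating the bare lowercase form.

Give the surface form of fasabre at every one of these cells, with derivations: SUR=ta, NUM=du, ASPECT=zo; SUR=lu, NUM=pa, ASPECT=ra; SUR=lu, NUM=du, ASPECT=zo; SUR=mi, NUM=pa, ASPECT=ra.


cell SUR=ta, NUM=du, ASPECT=zo:
underlying: z-fasabre-b-ope
1. o -> e, u -> i / F C0 _: fires at position(s) 10: zfasabrebepe
2. 0 -> a / C _ C: inserts after position(s) 1, 6: zafasabarebepe
surface: zafasabarebepe

cell SUR=lu, NUM=pa, ASPECT=ra:
underlying: k-fasabre-at-ba
1. o -> e, u -> i / F C0 _: no change
2. 0 -> a / C _ C: inserts after position(s) 1, 6, 10: kafasabareataba
surface: kafasabareataba

cell SUR=lu, NUM=du, ASPECT=zo:
underlying: k-fasabre-b-ope
1. o -> e, u -> i / F C0 _: fires at position(s) 10: kfasabrebepe
2. 0 -> a / C _ C: inserts after position(s) 1, 6: kafasabarebepe
surface: kafasabarebepe

cell SUR=mi, NUM=pa, ASPECT=ra:
underlying: riz-fasabre-at-ba
1. o -> e, u -> i / F C0 _: no change
2. 0 -> a / C _ C: inserts after position(s) 3, 8, 12: rizafasabareataba
surface: rizafasabareataba


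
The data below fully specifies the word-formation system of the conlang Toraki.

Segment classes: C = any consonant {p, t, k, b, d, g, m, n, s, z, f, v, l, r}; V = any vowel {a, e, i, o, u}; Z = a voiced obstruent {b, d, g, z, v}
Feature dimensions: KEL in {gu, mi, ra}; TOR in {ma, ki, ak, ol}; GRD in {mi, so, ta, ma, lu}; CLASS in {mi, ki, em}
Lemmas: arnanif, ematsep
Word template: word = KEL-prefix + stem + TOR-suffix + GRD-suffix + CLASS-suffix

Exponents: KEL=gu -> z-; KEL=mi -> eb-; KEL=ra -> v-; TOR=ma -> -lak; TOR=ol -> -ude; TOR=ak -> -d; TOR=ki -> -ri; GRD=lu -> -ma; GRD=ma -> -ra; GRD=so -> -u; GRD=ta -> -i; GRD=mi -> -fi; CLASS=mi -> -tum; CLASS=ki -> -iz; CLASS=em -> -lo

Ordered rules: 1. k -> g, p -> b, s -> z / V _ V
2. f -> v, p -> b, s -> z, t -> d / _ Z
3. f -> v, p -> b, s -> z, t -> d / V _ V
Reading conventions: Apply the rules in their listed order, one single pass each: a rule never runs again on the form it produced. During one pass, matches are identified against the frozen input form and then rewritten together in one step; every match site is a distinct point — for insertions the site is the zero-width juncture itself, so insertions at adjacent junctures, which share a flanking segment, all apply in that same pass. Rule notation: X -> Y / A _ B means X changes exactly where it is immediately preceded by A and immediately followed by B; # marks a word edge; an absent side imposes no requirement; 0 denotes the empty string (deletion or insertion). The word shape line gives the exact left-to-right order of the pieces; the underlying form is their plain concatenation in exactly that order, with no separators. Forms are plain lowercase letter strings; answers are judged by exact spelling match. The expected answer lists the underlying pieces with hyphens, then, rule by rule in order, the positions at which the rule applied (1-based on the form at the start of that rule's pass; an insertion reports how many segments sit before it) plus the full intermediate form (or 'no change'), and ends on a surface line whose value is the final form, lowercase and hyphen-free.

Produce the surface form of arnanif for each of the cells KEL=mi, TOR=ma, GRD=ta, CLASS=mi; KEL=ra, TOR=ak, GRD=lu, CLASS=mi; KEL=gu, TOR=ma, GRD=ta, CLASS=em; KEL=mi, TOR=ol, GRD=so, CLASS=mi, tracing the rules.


cell KEL=mi, TOR=ma, GRD=ta, CLASS=mi:
underlying: eb-arnanif-lak-i-tum
1. k -> g, p -> b, s -> z / V _ V: fires at position(s) 12: ebarnaniflagitum
2. f -> v, p -> b, s -> z, t -> d / _ Z: no change
3. f -> v, p -> b, s -> z, t -> d / V _ V: fires at position(s) 14: ebarnaniflagidum
surface: ebarnaniflagidum

cell KEL=ra, TOR=ak, GRD=lu, CLASS=mi:
underlying: v-arnanif-d-ma-tum
1. k -> g, p -> b, s -> z / V _ V: no change
2. f -> v, p -> b, s -> z, t -> d / _ Z: fires at position(s) 8: varnanivdmatum
3. f -> v, p -> b, s -> z, t -> d / V _ V: fires at position(s) 12: varnanivdmadum
surface: varnanivdmadum

cell KEL=gu, TOR=ma, GRD=ta, CLASS=em:
underlying: z-arnanif-lak-i-lo
1. k -> g, p -> b, s -> z / V _ V: fires at position(s) 11: zarnaniflagilo
2. f -> v, p -> b, s -> z, t -> d / _ Z: no change
3. f -> v, p -> b, s -> z, t -> d / V _ V: no change
surface: zarnaniflagilo

cell KEL=mi, TOR=ol, GRD=so, CLASS=mi:
underlying: eb-arnanif-ude-u-tum
1. k -> g, p -> b, s -> z / V _ V: no change
2. f -> v, p -> b, s -> z, t -> d / _ Z: no change
3. f -> v, p -> b, s -> z, t -> d / V _ V: fires at position(s) 9, 14: ebarnanivudeudum
surface: ebarnanivudeudum


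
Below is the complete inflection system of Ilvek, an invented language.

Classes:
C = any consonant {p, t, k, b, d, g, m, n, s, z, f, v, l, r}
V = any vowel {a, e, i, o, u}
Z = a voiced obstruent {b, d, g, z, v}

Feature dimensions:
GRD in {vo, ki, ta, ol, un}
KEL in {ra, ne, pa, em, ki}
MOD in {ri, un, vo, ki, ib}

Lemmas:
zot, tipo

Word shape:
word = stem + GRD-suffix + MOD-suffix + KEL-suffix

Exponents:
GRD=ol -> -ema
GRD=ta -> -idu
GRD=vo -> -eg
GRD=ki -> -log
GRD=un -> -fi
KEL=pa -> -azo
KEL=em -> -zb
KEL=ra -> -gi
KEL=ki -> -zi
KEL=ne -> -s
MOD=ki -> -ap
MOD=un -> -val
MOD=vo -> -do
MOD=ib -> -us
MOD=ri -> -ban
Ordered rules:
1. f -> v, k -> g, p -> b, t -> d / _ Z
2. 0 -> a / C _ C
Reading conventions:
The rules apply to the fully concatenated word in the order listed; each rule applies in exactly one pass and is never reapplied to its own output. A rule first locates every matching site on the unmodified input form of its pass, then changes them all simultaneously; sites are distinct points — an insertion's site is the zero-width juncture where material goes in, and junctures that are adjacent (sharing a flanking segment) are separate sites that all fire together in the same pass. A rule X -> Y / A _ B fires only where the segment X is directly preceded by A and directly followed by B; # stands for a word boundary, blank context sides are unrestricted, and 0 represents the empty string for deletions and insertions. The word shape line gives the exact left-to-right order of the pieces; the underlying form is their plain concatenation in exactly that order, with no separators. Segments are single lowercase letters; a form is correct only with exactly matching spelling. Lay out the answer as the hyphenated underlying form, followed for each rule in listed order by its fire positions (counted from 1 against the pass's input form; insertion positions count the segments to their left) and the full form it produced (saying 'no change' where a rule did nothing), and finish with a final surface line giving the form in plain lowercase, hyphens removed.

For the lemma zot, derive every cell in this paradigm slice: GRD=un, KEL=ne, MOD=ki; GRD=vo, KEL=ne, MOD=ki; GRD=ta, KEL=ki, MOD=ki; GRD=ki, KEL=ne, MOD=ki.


cell GRD=un, KEL=ne, MOD=ki:
underlying: zot-fi-ap-s
1. f -> v, k -> g, p -> b, t -> d / _ Z: no change
2. 0 -> a / C _ C: inserts after position(s) 3, 7: zotafiapas
surface: zotafiapas

cell GRD=vo, KEL=ne, MOD=ki:
underlying: zot-eg-ap-s
1. f -> v, k -> g, p -> b, t -> d / _ Z: no change
2. 0 -> a / C _ C: inserts after position(s) 7: zotegapas
surface: zotegapas

cell GRD=ta, KEL=ki, MOD=ki:
underlying: zot-idu-ap-zi
1. f -> v, k -> g, p -> b, t -> d / _ Z: fires at position(s) 8: zotiduabzi
2. 0 -> a / C _ C: inserts after position(s) 8: zotiduabazi
surface: zotiduabazi

cell GRD=ki, KEL=ne, MOD=ki:
underlying: zot-log-ap-s
1. f -> v, k -> g, p -> b, t -> d / _ Z: no change
2. 0 -> a / C _ C: inserts after position(s) 3, 8: zotalogapas
surface: zotalogapas


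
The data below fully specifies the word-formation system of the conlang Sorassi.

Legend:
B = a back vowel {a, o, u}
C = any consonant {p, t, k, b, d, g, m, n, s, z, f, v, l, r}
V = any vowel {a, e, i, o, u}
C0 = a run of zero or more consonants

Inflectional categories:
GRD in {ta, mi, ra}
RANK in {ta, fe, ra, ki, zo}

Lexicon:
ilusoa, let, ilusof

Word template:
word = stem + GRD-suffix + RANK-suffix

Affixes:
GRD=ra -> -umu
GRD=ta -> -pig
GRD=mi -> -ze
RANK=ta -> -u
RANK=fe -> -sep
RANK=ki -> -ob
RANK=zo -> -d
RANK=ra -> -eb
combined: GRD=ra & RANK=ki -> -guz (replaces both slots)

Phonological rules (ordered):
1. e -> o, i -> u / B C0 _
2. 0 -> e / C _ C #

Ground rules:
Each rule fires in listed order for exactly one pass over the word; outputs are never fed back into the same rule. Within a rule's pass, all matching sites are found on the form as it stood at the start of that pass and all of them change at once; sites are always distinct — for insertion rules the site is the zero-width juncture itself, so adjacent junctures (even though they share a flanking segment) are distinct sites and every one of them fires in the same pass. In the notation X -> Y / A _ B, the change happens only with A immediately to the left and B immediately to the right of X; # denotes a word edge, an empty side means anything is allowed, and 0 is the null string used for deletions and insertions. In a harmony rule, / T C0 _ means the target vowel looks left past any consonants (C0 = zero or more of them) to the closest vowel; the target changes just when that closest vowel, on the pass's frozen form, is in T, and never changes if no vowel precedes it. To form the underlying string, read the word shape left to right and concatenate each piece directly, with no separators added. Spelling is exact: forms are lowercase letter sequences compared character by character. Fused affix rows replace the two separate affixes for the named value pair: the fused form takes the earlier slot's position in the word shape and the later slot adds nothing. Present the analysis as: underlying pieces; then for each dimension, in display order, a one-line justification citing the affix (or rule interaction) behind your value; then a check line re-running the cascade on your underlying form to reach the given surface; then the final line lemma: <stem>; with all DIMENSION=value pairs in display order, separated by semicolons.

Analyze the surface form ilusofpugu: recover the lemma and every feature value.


underlying: ilusof-pig-u
GRD=ta - signalled by the affix -pig
RANK=ta - signalled by the affix -u
check: ilusofpigu -> ilusofpugu -> ilusofpugu
lemma: ilusof; GRD=ta; RANK=ta


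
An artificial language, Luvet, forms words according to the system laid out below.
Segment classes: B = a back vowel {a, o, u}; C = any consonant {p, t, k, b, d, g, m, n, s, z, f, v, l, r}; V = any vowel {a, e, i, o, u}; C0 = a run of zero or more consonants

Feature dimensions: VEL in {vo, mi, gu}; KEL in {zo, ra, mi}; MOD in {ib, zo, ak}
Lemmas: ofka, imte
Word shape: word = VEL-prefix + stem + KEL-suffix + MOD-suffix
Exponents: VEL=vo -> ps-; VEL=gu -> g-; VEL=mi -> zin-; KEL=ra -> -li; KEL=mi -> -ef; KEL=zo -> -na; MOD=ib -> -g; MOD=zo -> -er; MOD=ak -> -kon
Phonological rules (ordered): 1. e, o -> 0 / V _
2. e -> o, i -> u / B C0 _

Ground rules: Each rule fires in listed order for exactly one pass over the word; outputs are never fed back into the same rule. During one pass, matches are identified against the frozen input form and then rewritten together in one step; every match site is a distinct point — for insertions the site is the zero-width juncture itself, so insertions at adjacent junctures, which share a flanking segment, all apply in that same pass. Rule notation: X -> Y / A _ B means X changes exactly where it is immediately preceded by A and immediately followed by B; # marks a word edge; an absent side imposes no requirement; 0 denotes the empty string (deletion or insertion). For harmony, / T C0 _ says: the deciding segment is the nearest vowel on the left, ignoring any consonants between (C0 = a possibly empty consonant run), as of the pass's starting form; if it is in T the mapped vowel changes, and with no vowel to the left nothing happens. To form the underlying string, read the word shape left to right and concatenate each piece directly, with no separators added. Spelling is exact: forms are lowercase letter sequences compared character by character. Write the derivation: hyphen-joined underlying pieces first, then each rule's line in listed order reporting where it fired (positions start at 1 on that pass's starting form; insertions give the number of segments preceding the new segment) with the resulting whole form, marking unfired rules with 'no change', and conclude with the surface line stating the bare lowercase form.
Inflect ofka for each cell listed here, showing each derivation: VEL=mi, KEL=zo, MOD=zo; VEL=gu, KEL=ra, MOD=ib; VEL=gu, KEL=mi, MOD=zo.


cell VEL=mi, KEL=zo, MOD=zo:
underlying: zin-ofka-na-er
1. e, o -> 0 / V _: fires at position(s) 10: zinofkanar
2. e -> o, i -> u / B C0 _: no change
surface: zinofkanar

cell VEL=gu, KEL=ra, MOD=ib:
underlying: g-ofka-li-g
1. e, o -> 0 / V _: no change
2. e -> o, i -> u / B C0 _: fires at position(s) 7: gofkalug
surface: gofkalug

cell VEL=gu, KEL=mi, MOD=zo:
underlying: g-ofka-ef-er
1. e, o -> 0 / V _: fires at position(s) 6: gofkafer
2. e -> o, i -> u / B C0 _: fires at position(s) 7: gofkafor
surface: gofkafor


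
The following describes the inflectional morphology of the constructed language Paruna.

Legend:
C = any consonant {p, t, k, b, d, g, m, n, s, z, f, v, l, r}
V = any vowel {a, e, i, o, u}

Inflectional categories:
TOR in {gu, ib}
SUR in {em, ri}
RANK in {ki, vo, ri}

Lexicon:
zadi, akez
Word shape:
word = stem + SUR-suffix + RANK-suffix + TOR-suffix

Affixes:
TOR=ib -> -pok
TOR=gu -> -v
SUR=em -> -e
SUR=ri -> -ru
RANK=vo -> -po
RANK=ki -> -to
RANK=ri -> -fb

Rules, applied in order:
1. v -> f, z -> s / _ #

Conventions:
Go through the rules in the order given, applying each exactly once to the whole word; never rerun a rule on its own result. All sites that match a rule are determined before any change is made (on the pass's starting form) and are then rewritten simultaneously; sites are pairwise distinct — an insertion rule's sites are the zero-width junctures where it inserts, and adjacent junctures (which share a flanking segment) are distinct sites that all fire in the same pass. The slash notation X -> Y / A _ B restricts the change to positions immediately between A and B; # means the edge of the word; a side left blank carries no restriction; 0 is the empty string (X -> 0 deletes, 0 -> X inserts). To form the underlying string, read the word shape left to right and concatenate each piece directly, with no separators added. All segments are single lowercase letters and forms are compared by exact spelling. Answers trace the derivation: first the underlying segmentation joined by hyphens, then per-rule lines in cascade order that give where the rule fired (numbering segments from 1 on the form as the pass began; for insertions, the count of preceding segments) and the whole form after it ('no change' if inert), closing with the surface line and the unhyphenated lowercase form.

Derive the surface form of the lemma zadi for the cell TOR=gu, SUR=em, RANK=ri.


underlying: zadi-e-fb-v
1. v -> f, z -> s / _ #: fires at position(s) 8: zadiefbf
surface: zadiefbf


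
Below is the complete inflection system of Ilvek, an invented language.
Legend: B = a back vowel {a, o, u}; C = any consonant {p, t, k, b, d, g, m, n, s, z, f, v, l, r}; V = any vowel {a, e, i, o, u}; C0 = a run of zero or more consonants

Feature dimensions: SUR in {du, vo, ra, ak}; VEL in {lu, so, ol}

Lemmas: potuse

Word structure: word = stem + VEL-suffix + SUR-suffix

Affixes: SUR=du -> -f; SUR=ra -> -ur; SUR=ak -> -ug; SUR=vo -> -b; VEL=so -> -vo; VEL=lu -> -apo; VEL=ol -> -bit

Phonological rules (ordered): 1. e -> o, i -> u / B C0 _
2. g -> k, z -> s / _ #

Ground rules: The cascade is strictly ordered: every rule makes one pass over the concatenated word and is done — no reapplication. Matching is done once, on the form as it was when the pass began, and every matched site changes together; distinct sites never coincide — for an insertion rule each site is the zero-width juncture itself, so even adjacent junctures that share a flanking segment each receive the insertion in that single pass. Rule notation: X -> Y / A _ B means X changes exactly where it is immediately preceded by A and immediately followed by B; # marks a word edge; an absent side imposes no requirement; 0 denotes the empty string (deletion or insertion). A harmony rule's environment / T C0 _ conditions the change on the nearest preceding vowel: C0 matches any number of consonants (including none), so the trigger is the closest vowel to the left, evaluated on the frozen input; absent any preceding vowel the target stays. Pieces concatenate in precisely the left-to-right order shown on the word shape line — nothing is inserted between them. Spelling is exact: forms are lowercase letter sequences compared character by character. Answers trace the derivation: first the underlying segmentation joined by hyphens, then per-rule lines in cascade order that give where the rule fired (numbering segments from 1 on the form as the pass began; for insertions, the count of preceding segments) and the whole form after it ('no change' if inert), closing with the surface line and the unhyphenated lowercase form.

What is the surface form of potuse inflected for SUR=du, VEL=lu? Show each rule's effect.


underlying: potuse-apo-f
1. e -> o, i -> u / B C0 _: fires at position(s) 6: potusoapof
2. g -> k, z -> s / _ #: no change
surface: potusoapof


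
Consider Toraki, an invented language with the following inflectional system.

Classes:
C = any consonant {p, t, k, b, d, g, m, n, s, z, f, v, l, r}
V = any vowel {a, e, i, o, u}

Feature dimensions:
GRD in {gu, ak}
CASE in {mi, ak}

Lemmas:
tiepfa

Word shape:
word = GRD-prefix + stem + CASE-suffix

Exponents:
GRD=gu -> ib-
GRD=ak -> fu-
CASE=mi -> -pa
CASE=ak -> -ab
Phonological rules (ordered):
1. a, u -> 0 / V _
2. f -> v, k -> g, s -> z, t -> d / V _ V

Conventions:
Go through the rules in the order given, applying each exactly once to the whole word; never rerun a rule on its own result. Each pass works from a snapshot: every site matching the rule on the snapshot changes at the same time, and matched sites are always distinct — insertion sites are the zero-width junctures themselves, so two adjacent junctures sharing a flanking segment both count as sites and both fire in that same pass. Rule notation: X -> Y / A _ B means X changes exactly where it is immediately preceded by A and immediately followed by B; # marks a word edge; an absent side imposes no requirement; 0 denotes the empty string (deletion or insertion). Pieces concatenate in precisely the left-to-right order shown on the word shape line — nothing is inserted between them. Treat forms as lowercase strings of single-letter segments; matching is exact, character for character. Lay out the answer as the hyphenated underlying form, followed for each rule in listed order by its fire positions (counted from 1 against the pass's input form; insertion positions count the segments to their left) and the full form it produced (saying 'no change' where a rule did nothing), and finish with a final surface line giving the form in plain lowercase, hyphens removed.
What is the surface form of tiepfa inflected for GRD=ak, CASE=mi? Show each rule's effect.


underlying: fu-tiepfa-pa
1. a, u -> 0 / V _: no change
2. f -> v, k -> g, s -> z, t -> d / V _ V: fires at position(s) 3: fudiepfapa
surface: fudiepfapa


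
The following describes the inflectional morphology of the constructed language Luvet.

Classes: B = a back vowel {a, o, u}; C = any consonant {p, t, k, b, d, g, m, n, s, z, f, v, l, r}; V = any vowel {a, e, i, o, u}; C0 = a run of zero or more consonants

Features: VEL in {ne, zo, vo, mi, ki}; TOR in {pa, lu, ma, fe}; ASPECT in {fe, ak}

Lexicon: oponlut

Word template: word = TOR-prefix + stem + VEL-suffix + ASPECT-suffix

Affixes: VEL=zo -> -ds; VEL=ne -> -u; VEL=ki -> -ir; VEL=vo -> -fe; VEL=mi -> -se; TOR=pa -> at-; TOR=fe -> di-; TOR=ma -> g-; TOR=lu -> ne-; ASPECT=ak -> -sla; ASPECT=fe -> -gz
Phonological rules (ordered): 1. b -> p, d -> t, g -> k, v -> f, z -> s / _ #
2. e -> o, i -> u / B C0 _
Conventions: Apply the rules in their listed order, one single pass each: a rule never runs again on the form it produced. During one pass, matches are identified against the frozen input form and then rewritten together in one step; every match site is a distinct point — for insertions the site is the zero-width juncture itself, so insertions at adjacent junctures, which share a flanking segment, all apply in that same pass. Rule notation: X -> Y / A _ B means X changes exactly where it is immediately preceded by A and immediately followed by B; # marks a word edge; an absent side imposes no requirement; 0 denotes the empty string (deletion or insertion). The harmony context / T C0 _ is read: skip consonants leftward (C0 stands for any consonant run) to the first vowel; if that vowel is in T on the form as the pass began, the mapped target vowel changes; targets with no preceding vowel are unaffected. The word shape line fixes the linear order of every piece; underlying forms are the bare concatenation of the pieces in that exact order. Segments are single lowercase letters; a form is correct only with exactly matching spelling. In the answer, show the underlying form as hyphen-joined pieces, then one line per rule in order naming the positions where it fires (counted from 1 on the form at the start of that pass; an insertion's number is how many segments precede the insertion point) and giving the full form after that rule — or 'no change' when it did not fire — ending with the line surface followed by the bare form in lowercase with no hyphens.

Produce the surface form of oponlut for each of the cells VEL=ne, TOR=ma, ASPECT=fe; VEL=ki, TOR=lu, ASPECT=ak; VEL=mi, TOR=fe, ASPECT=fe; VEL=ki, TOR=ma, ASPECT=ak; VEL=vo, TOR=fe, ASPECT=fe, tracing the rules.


cell VEL=ne, TOR=ma, ASPECT=fe:
underlying: g-oponlut-u-gz
1. b -> p, d -> t, g -> k, v -> f, z -> s / _ #: fires at position(s) 11: goponlutugs
2. e -> o, i -> u / B C0 _: no change
surface: goponlutugs

cell VEL=ki, TOR=lu, ASPECT=ak:
underlying: ne-oponlut-ir-sla
1. b -> p, d -> t, g -> k, v -> f, z -> s / _ #: no change
2. e -> o, i -> u / B C0 _: fires at position(s) 10: neoponlutursla
surface: neoponlutursla

cell VEL=mi, TOR=fe, ASPECT=fe:
underlying: di-oponlut-se-gz
1. b -> p, d -> t, g -> k, v -> f, z -> s / _ #: fires at position(s) 13: dioponlutsegs
2. e -> o, i -> u / B C0 _: fires at position(s) 11: dioponlutsogs
surface: dioponlutsogs

cell VEL=ki, TOR=ma, ASPECT=ak:
underlying: g-oponlut-ir-sla
1. b -> p, d -> t, g -> k, v -> f, z -> s / _ #: no change
2. e -> o, i -> u / B C0 _: fires at position(s) 9: goponlutursla
surface: goponlutursla

cell VEL=vo, TOR=fe, ASPECT=fe:
underlying: di-oponlut-fe-gz
1. b -> p, d -> t, g -> k, v -> f, z -> s / _ #: fires at position(s) 13: dioponlutfegs
2. e -> o, i -> u / B C0 _: fires at position(s) 11: dioponlutfogs
surface: dioponlutfogs


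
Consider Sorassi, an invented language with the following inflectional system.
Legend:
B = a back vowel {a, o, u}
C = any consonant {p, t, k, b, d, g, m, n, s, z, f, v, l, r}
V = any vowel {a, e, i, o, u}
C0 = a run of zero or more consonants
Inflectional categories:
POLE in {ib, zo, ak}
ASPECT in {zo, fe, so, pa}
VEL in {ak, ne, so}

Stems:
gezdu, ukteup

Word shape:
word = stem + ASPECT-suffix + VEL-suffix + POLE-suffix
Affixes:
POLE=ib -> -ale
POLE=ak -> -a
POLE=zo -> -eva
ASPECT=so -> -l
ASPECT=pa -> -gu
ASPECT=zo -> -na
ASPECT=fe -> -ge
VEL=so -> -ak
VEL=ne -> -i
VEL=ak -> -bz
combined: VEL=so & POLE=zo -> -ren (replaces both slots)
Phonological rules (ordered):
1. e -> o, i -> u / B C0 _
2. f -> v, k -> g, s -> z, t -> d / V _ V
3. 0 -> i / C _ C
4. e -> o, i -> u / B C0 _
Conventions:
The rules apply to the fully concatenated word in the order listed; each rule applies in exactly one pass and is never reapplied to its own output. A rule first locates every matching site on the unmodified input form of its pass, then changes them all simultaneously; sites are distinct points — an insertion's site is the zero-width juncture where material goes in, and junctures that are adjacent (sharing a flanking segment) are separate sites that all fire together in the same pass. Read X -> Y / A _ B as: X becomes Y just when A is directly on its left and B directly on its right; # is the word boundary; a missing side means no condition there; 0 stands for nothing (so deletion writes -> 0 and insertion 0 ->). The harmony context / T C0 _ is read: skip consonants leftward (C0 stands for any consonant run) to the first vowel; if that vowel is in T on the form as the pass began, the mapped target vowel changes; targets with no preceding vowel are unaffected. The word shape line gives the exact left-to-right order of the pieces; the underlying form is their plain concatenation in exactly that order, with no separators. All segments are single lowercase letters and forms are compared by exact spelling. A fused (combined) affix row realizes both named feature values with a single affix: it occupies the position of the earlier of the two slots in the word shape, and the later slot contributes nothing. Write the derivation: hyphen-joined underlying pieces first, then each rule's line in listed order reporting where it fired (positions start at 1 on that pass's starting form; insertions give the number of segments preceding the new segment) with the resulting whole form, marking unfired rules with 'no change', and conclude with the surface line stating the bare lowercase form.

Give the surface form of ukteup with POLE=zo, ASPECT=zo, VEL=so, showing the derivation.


underlying: ukteup-na-ren
1. e -> o, i -> u / B C0 _: fires at position(s) 4, 10: uktoupnaron
2. f -> v, k -> g, s -> z, t -> d / V _ V: no change
3. 0 -> i / C _ C: inserts after position(s) 2, 6: ukitoupinaron
4. e -> o, i -> u / B C0 _: fires at position(s) 3, 8: ukutoupunaron
surface: ukutoupunaron


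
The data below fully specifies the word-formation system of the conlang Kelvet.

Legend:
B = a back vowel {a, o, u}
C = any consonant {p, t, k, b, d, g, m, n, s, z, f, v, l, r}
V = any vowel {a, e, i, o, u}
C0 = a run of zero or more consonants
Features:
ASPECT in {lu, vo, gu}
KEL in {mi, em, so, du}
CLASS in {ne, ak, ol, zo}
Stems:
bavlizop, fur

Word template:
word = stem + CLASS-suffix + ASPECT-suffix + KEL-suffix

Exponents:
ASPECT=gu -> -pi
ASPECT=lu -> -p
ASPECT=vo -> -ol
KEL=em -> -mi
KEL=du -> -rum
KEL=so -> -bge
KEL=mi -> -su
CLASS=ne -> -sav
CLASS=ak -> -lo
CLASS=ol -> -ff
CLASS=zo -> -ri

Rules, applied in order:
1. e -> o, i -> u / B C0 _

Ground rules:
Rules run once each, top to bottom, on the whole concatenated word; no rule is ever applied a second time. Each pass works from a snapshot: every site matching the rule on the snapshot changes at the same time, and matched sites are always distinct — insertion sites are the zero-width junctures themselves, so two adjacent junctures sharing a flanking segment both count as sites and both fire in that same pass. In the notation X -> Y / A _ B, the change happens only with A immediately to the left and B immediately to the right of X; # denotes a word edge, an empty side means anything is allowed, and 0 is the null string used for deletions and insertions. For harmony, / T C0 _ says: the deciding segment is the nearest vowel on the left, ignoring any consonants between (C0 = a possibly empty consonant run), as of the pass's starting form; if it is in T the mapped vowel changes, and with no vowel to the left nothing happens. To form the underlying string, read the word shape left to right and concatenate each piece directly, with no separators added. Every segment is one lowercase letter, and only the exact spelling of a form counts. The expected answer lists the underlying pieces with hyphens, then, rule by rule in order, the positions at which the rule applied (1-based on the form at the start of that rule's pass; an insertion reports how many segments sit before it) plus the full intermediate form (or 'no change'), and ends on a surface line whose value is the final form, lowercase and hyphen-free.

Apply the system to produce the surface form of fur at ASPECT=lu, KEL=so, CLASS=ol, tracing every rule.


underlying: fur-ff-p-bge
1. e -> o, i -> u / B C0 _: fires at position(s) 9: furffpbgo
surface: furffpbgo


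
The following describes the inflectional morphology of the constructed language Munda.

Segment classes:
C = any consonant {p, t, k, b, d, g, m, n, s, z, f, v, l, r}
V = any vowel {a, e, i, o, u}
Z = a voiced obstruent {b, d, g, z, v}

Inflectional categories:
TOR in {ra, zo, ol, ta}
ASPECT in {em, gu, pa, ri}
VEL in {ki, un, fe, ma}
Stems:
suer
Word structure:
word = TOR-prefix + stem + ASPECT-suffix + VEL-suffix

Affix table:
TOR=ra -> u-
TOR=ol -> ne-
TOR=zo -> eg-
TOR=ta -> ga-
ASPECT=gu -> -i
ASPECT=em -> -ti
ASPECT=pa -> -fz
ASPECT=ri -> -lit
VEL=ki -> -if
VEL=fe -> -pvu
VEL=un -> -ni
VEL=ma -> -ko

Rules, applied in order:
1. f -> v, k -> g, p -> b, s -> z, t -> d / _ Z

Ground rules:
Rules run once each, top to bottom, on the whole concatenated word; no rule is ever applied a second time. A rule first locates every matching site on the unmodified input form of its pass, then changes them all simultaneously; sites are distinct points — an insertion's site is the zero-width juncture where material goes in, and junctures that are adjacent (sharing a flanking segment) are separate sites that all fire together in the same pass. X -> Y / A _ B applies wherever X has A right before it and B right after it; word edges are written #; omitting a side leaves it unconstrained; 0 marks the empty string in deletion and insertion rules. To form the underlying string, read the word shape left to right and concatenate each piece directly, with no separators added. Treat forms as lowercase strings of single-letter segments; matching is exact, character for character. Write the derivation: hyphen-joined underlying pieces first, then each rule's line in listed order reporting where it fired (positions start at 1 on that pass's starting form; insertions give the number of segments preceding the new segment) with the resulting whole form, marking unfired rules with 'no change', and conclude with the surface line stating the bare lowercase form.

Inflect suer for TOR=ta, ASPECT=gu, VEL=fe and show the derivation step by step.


underlying: ga-suer-i-pvu
1. f -> v, k -> g, p -> b, s -> z, t -> d / _ Z: fires at position(s) 8: gasueribvu
surface: gasueribvu


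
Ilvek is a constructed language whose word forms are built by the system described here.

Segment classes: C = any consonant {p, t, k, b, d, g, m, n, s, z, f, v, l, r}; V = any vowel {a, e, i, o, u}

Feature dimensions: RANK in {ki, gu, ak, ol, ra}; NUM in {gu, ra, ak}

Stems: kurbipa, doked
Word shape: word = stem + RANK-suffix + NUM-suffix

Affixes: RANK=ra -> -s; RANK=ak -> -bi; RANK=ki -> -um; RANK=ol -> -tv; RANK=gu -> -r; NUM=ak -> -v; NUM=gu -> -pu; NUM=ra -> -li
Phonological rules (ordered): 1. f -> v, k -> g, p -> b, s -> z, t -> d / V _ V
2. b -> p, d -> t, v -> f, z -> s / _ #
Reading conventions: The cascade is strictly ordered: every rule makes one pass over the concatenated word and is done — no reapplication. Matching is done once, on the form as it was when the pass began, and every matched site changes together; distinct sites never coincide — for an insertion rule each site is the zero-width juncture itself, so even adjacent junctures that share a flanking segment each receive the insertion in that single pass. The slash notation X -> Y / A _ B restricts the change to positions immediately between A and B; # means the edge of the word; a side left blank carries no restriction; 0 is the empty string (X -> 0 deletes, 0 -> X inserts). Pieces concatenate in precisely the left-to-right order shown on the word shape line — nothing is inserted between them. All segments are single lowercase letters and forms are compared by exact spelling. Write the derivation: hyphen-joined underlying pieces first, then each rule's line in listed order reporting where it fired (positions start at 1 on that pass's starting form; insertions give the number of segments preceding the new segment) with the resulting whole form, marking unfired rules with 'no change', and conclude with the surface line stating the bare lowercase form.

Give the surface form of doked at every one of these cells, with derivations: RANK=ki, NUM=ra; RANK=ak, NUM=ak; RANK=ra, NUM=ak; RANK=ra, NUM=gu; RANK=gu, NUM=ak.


cell RANK=ki, NUM=ra:
underlying: doked-um-li
1. f -> v, k -> g, p -> b, s -> z, t -> d / V _ V: fires at position(s) 3: dogedumli
2. b -> p, d -> t, v -> f, z -> s / _ #: no change
surface: dogedumli

cell RANK=ak, NUM=ak:
underlying: doked-bi-v
1. f -> v, k -> g, p -> b, s -> z, t -> d / V _ V: fires at position(s) 3: dogedbiv
2. b -> p, d -> t, v -> f, z -> s / _ #: fires at position(s) 8: dogedbif
surface: dogedbif

cell RANK=ra, NUM=ak:
underlying: doked-s-v
1. f -> v, k -> g, p -> b, s -> z, t -> d / V _ V: fires at position(s) 3: dogedsv
2. b -> p, d -> t, v -> f, z -> s / _ #: fires at position(s) 7: dogedsf
surface: dogedsf

cell RANK=ra, NUM=gu:
underlying: doked-s-pu
1. f -> v, k -> g, p -> b, s -> z, t -> d / V _ V: fires at position(s) 3: dogedspu
2. b -> p, d -> t, v -> f, z -> s / _ #: no change
surface: dogedspu

cell RANK=gu, NUM=ak:
underlying: doked-r-v
1. f -> v, k -> g, p -> b, s -> z, t -> d / V _ V: fires at position(s) 3: dogedrv
2. b -> p, d -> t, v -> f, z -> s / _ #: fires at position(s) 7: dogedrf
surface: dogedrf


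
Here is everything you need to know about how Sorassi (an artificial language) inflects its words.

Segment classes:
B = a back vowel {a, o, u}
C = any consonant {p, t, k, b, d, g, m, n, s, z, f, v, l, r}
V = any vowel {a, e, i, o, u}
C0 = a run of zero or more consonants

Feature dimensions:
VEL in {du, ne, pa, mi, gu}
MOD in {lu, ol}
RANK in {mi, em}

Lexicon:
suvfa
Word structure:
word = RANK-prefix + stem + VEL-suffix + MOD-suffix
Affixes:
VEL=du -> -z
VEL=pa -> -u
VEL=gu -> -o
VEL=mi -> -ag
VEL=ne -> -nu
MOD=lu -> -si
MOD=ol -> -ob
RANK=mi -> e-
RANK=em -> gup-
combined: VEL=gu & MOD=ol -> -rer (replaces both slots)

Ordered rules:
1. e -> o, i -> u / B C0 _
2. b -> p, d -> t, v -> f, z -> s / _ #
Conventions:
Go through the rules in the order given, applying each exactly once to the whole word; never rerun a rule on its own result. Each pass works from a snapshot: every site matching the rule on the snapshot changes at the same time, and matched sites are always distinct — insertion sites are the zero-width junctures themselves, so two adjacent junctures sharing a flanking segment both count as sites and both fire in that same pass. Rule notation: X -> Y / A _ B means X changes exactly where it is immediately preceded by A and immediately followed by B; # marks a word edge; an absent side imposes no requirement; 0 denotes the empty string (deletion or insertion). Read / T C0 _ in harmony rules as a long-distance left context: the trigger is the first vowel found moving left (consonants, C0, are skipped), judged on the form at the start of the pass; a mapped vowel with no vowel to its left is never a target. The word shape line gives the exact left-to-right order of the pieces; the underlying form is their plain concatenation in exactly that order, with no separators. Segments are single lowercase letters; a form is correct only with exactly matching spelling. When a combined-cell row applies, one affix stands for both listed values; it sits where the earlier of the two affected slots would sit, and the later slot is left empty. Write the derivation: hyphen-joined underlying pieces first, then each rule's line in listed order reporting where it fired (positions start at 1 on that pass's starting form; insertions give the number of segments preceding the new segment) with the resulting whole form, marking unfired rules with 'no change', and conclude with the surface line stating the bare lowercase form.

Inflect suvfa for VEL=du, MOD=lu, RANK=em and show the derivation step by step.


underlying: gup-suvfa-z-si
1. e -> o, i -> u / B C0 _: fires at position(s) 11: gupsuvfazsu
2. b -> p, d -> t, v -> f, z -> s / _ #: no change
surface: gupsuvfazsu
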